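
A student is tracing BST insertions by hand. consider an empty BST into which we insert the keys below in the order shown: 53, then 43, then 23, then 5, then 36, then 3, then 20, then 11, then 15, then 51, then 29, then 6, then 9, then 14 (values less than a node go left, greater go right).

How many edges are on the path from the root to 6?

6

Insert 53: tree is empty, so 53 becomes the root.
Insert 43: 43 < 53 → go left. Place as left child of 53.
Insert 23: 23 < 53 → go left; 23 < 43 → go left. Place as left child of 43.
Insert 5: 5 < 53 → go left; 5 < 43 → go left; 5 < 23 → go left. Place as left child of 23.
Insert 36: 36 < 53 → go left; 36 < 43 → go left; 36 > 23 → go right. Place as right child of 23.
Insert 3: 3 < 53 → go left; 3 < 43 → go left; 3 < 23 → go left; 3 < 5 → go left. Place as left child of 5.
Insert 20: 20 < 53 → go left; 20 < 43 → go left; 20 < 23 → go left; 20 > 5 → go right. Place as right child of 5.
Insert 11: 11 < 53 → go left; 11 < 43 → go left; 11 < 23 → go left; 11 > 5 → go right; 11 < 20 → go left. Place as left child of 20.
Insert 15: 15 < 53 → go left; 15 < 43 → go left; 15 < 23 → go left; 15 > 5 → go right; 15 < 20 → go left; 15 > 11 → go right. Place as right child of 11.
Insert 51: 51 < 53 → go left; 51 > 43 → go right. Place as right child of 43.
Insert 29: 29 < 53 → go left; 29 < 43 → go left; 29 > 23 → go right; 29 < 36 → go left. Place as left child of 36.
Insert 6: 6 < 53 → go left; 6 < 43 → go left; 6 < 23 → go left; 6 > 5 → go right; 6 < 20 → go left; 6 < 11 → go left. Place as left child of 11.
Insert 9: 9 < 53 → go left; 9 < 43 → go left; 9 < 23 → go left; 9 > 5 → go right; 9 < 20 → go left; 9 < 11 → go left; 9 > 6 → go right. Place as right child of 6.
Insert 14: 14 < 53 → go left; 14 < 43 → go left; 14 < 23 → go left; 14 > 5 → go right; 14 < 20 → go left; 14 > 11 → go right; 14 < 15 → go left. Place as left child of 15.

Path to 6: 53 → 43 → 23 → 5 → 20 → 11 → 6, which is 6 edges.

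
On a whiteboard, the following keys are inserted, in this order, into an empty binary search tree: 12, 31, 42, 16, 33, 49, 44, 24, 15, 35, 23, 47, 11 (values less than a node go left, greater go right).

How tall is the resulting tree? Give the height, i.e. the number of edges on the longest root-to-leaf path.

Insert 12: tree is empty, so 12 becomes the root.
Insert 31: 31 > 12 → go right. Place as right child of 12.
Insert 42: 42 > 12 → go right; 42 > 31 → go right. Place as right child of 31.
Insert 16: 16 > 12 → go right; 16 < 31 → go left. Place as left child of 31.
Insert 33: 33 > 12 → go right; 33 > 31 → go right; 33 < 42 → go left. Place as left child of 42.
Insert 49: 49 > 12 → go right; 49 > 31 → go right; 49 > 42 → go right. Place as right child of 42.
Insert 44: 44 > 12 → go right; 44 > 31 → go right; 44 > 42 → go right; 44 < 49 → go left. Place as left child of 49.
Insert 24: 24 > 12 → go right; 24 < 31 → go left; 24 > 16 → go right. Place as right child of 16.
Insert 15: 15 > 12 → go right; 15 < 31 → go left; 15 < 16 → go left. Place as left child of 16.
Insert 35: 35 > 12 → go right; 35 > 31 → go right; 35 < 42 → go left; 35 > 33 → go right. Place as right child of 33.
Insert 23: 23 > 12 → go right; 23 < 31 → go left; 23 > 16 → go right; 23 < 24 → go left. Place as left child of 24.
Insert 47: 47 > 12 → go right; 47 > 31 → go right; 47 > 42 → go right; 47 < 49 → go left; 47 > 44 → go right. Place as right child of 44.
Insert 11: 11 < 12 → go left. Place as left child of 12.

The deepest node is 47 at depth 5.

5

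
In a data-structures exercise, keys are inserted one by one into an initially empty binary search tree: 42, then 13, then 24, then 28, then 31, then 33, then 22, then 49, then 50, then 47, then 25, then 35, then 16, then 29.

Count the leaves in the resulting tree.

6

Insert 42: tree is empty, so 42 becomes the root.
Insert 13: 13 < 42 → go left. Place as left child of 42.
Insert 24: 24 < 42 → go left; 24 > 13 → go right. Place as right child of 13.
Insert 28: 28 < 42 → go left; 28 > 13 → go right; 28 > 24 → go right. Place as right child of 24.
Insert 31: 31 < 42 → go left; 31 > 13 → go right; 31 > 24 → go right; 31 > 28 → go right. Place as right child of 28.
Insert 33: 33 < 42 → go left; 33 > 13 → go right; 33 > 24 → go right; 33 > 28 → go right; 33 > 31 → go right. Place as right child of 31.
Insert 22: 22 < 42 → go left; 22 > 13 → go right; 22 < 24 → go left. Place as left child of 24.
Insert 49: 49 > 42 → go right. Place as right child of 42.
Insert 50: 50 > 42 → go right; 50 > 49 → go right. Place as right child of 49.
Insert 47: 47 > 42 → go right; 47 < 49 → go left. Place as left child of 49.
Insert 25: 25 < 42 → go left; 25 > 13 → go right; 25 > 24 → go right; 25 < 28 → go left. Place as left child of 28.
Insert 35: 35 < 42 → go left; 35 > 13 → go right; 35 > 24 → go right; 35 > 28 → go right; 35 > 31 → go right; 35 > 33 → go right. Place as right child of 33.
Insert 16: 16 < 42 → go left; 16 > 13 → go right; 16 < 24 → go left; 16 < 22 → go left. Place as left child of 22.
Insert 29: 29 < 42 → go left; 29 > 13 → go right; 29 > 24 → go right; 29 > 28 → go right; 29 < 31 → go left. Place as left child of 31.

Leaves: 16, 25, 29, 35, 47, 50 — 6 in total.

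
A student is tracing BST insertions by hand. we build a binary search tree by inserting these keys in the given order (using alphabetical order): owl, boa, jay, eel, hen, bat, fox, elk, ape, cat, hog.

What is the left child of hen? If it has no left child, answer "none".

fox

Resulting structure (node: left, right):
  owl: L=boa, R=–
  boa: L=bat, R=jay
  jay: L=eel, R=–
  eel: L=cat, R=hen
  hen: L=fox, R=hog
  bat: L=ape, R=–
  fox: L=elk, R=–
  elk: L=–, R=–
  ape: L=–, R=–
  cat: L=–, R=–
  hog: L=–, R=–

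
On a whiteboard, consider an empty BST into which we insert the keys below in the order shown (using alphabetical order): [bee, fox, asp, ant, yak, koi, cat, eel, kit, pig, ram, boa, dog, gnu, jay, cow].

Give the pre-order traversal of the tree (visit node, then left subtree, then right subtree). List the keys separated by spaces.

bee asp ant fox cat boa eel dog cow yak koi kit gnu jay pig ram

Insert bee: tree is empty, so bee becomes the root.
Insert fox: fox > bee → go right. Place as right child of bee.
Insert asp: asp < bee → go left. Place as left child of bee.
Insert ant: ant < bee → go left; ant < asp → go left. Place as left child of asp.
Insert yak: yak > bee → go right; yak > fox → go right. Place as right child of fox.
Insert koi: koi > bee → go right; koi > fox → go right; koi < yak → go left. Place as left child of yak.
Insert cat: cat > bee → go right; cat < fox → go left. Place as left child of fox.
Insert eel: eel > bee → go right; eel < fox → go left; eel > cat → go right. Place as right child of cat.
Insert kit: kit > bee → go right; kit > fox → go right; kit < yak → go left; kit < koi → go left. Place as left child of koi.
Insert pig: pig > bee → go right; pig > fox → go right; pig < yak → go left; pig > koi → go right. Place as right child of koi.
Insert ram: ram > bee → go right; ram > fox → go right; ram < yak → go left; ram > koi → go right; ram > pig → go right. Place as right child of pig.
Insert boa: boa > bee → go right; boa < fox → go left; boa < cat → go left. Place as left child of cat.
Insert dog: dog > bee → go right; dog < fox → go left; dog > cat → go right; dog < eel → go left. Place as left child of eel.
Insert gnu: gnu > bee → go right; gnu > fox → go right; gnu < yak → go left; gnu < koi → go left; gnu < kit → go left. Place as left child of kit.
Insert jay: jay > bee → go right; jay > fox → go right; jay < yak → go left; jay < koi → go left; jay < kit → go left; jay > gnu → go right. Place as right child of gnu.
Insert cow: cow > bee → go right; cow < fox → go left; cow > cat → go right; cow < eel → go left; cow < dog → go left. Place as left child of dog.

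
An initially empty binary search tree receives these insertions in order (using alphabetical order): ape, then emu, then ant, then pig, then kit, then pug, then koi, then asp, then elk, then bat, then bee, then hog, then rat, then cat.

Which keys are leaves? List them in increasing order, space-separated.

ant cat hog koi rat

Insert ape: tree is empty, so ape becomes the root.
Insert emu: emu > ape → go right. Place as right child of ape.
Insert ant: ant < ape → go left. Place as left child of ape.
Insert pig: pig > ape → go right; pig > emu → go right. Place as right child of emu.
Insert kit: kit > ape → go right; kit > emu → go right; kit < pig → go left. Place as left child of pig.
Insert pug: pug > ape → go right; pug > emu → go right; pug > pig → go right. Place as right child of pig.
Insert koi: koi > ape → go right; koi > emu → go right; koi < pig → go left; koi > kit → go right. Place as right child of kit.
Insert asp: asp > ape → go right; asp < emu → go left. Place as left child of emu.
Insert elk: elk > ape → go right; elk < emu → go left; elk > asp → go right. Place as right child of asp.
Insert bat: bat > ape → go right; bat < emu → go left; bat > asp → go right; bat < elk → go left. Place as left child of elk.
Insert bee: bee > ape → go right; bee < emu → go left; bee > asp → go right; bee < elk → go left; bee > bat → go right. Place as right child of bat.
Insert hog: hog > ape → go right; hog > emu → go right; hog < pig → go left; hog < kit → go left. Place as left child of kit.
Insert rat: rat > ape → go right; rat > emu → go right; rat > pig → go right; rat > pug → go right. Place as right child of pug.
Insert cat: cat > ape → go right; cat < emu → go left; cat > asp → go right; cat < elk → go left; cat > bat → go right; cat > bee → go right. Place as right child of bee.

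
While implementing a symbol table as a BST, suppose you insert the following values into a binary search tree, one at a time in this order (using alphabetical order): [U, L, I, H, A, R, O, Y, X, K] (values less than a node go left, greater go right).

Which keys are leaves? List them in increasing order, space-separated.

A K O X

Insert U: tree is empty, so U becomes the root.
Insert L: L < U → go left. Place as left child of U.
Insert I: I < U → go left; I < L → go left. Place as left child of L.
Insert H: H < U → go left; H < L → go left; H < I → go left. Place as left child of I.
Insert A: A < U → go left; A < L → go left; A < I → go left; A < H → go left. Place as left child of H.
Insert R: R < U → go left; R > L → go right. Place as right child of L.
Insert O: O < U → go left; O > L → go right; O < R → go left. Place as left child of R.
Insert Y: Y > U → go right. Place as right child of U.
Insert X: X > U → go right; X < Y → go left. Place as left child of Y.
Insert K: K < U → go left; K < L → go left; K > I → go right. Place as right child of I.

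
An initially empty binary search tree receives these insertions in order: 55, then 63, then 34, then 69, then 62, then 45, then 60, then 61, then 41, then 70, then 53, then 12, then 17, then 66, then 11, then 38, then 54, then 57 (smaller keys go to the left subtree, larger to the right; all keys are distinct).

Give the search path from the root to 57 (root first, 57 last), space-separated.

55 63 62 60 57

Insert 55: tree is empty, so 55 becomes the root.
Insert 63: 63 > 55 → go right. Place as right child of 55.
Insert 34: 34 < 55 → go left. Place as left child of 55.
Insert 69: 69 > 55 → go right; 69 > 63 → go right. Place as right child of 63.
Insert 62: 62 > 55 → go right; 62 < 63 → go left. Place as left child of 63.
Insert 45: 45 < 55 → go left; 45 > 34 → go right. Place as right child of 34.
Insert 60: 60 > 55 → go right; 60 < 63 → go left; 60 < 62 → go left. Place as left child of 62.
Insert 61: 61 > 55 → go right; 61 < 63 → go left; 61 < 62 → go left; 61 > 60 → go right. Place as right child of 60.
Insert 41: 41 < 55 → go left; 41 > 34 → go right; 41 < 45 → go left. Place as left child of 45.
Insert 70: 70 > 55 → go right; 70 > 63 → go right; 70 > 69 → go right. Place as right child of 69.
Insert 53: 53 < 55 → go left; 53 > 34 → go right; 53 > 45 → go right. Place as right child of 45.
Insert 12: 12 < 55 → go left; 12 < 34 → go left. Place as left child of 34.
Insert 17: 17 < 55 → go left; 17 < 34 → go left; 17 > 12 → go right. Place as right child of 12.
Insert 66: 66 > 55 → go right; 66 > 63 → go right; 66 < 69 → go left. Place as left child of 69.
Insert 11: 11 < 55 → go left; 11 < 34 → go left; 11 < 12 → go left. Place as left child of 12.
Insert 38: 38 < 55 → go left; 38 > 34 → go right; 38 < 45 → go left; 38 < 41 → go left. Place as left child of 41.
Insert 54: 54 < 55 → go left; 54 > 34 → go right; 54 > 45 → go right; 54 > 53 → go right. Place as right child of 53.
Insert 57: 57 > 55 → go right; 57 < 63 → go left; 57 < 62 → go left; 57 < 60 → go left. Place as left child of 60.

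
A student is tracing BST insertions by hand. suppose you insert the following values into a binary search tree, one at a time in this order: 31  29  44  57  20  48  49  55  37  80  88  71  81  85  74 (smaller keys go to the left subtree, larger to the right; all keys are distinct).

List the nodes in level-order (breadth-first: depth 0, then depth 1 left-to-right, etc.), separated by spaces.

Insert 31: tree is empty, so 31 becomes the root.
Insert 29: 29 < 31 → go left. Place as left child of 31.
Insert 44: 44 > 31 → go right. Place as right child of 31.
Insert 57: 57 > 31 → go right; 57 > 44 → go right. Place as right child of 44.
Insert 20: 20 < 31 → go left; 20 < 29 → go left. Place as left child of 29.
Insert 48: 48 > 31 → go right; 48 > 44 → go right; 48 < 57 → go left. Place as left child of 57.
Insert 49: 49 > 31 → go right; 49 > 44 → go right; 49 < 57 → go left; 49 > 48 → go right. Place as right child of 48.
Insert 55: 55 > 31 → go right; 55 > 44 → go right; 55 < 57 → go left; 55 > 48 → go right; 55 > 49 → go right. Place as right child of 49.
Insert 37: 37 > 31 → go right; 37 < 44 → go left. Place as left child of 44.
Insert 80: 80 > 31 → go right; 80 > 44 → go right; 80 > 57 → go right. Place as right child of 57.
Insert 88: 88 > 31 → go right; 88 > 44 → go right; 88 > 57 → go right; 88 > 80 → go right. Place as right child of 80.
Insert 71: 71 > 31 → go right; 71 > 44 → go right; 71 > 57 → go right; 71 < 80 → go left. Place as left child of 80.
Insert 81: 81 > 31 → go right; 81 > 44 → go right; 81 > 57 → go right; 81 > 80 → go right; 81 < 88 → go left. Place as left child of 88.
Insert 85: 85 > 31 → go right; 85 > 44 → go right; 85 > 57 → go right; 85 > 80 → go right; 85 < 88 → go left; 85 > 81 → go right. Place as right child of 81.
Insert 74: 74 > 31 → go right; 74 > 44 → go right; 74 > 57 → go right; 74 < 80 → go left; 74 > 71 → go right. Place as right child of 71.

31 29 44 20 37 57 48 80 49 71 88 55 74 81 85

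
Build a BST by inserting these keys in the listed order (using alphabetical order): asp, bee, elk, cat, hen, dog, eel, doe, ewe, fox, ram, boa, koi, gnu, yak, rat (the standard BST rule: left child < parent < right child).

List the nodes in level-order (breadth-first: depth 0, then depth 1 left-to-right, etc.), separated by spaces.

asp bee elk cat hen boa dog ewe ram doe eel fox koi yak gnu rat

Resulting structure (node: left, right):
  asp: L=–, R=bee
  bee: L=–, R=elk
  elk: L=cat, R=hen
  cat: L=boa, R=dog
  hen: L=ewe, R=ram
  dog: L=doe, R=eel
  eel: L=–, R=–
  doe: L=–, R=–
  ewe: L=–, R=fox
  fox: L=–, R=gnu
  ram: L=koi, R=yak
  boa: L=–, R=–
  koi: L=–, R=–
  gnu: L=–, R=–
  yak: L=rat, R=–
  rat: L=–, R=–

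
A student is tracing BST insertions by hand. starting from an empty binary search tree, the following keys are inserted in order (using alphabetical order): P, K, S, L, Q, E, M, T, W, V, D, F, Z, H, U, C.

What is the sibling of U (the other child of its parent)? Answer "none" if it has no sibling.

none

Insert P: tree is empty, so P becomes the root.
Insert K: K < P → go left. Place as left child of P.
Insert S: S > P → go right. Place as right child of P.
Insert L: L < P → go left; L > K → go right. Place as right child of K.
Insert Q: Q > P → go right; Q < S → go left. Place as left child of S.
Insert E: E < P → go left; E < K → go left. Place as left child of K.
Insert M: M < P → go left; M > K → go right; M > L → go right. Place as right child of L.
Insert T: T > P → go right; T > S → go right. Place as right child of S.
Insert W: W > P → go right; W > S → go right; W > T → go right. Place as right child of T.
Insert V: V > P → go right; V > S → go right; V > T → go right; V < W → go left. Place as left child of W.
Insert D: D < P → go left; D < K → go left; D < E → go left. Place as left child of E.
Insert F: F < P → go left; F < K → go left; F > E → go right. Place as right child of E.
Insert Z: Z > P → go right; Z > S → go right; Z > T → go right; Z > W → go right. Place as right child of W.
Insert H: H < P → go left; H < K → go left; H > E → go right; H > F → go right. Place as right child of F.
Insert U: U > P → go right; U > S → go right; U > T → go right; U < W → go left; U < V → go left. Place as left child of V.
Insert C: C < P → go left; C < K → go left; C < E → go left; C < D → go left. Place as left child of D.

U's parent is V, which has only one child.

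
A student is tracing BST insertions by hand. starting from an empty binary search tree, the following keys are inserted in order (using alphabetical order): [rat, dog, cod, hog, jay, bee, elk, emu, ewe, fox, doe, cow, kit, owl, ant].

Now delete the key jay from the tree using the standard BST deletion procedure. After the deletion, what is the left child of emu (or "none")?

Insert rat: tree is empty, so rat becomes the root.
Insert dog: dog < rat → go left. Place as left child of rat.
Insert cod: cod < rat → go left; cod < dog → go left. Place as left child of dog.
Insert hog: hog < rat → go left; hog > dog → go right. Place as right child of dog.
Insert jay: jay < rat → go left; jay > dog → go right; jay > hog → go right. Place as right child of hog.
Insert bee: bee < rat → go left; bee < dog → go left; bee < cod → go left. Place as left child of cod.
Insert elk: elk < rat → go left; elk > dog → go right; elk < hog → go left. Place as left child of hog.
Insert emu: emu < rat → go left; emu > dog → go right; emu < hog → go left; emu > elk → go right. Place as right child of elk.
Insert ewe: ewe < rat → go left; ewe > dog → go right; ewe < hog → go left; ewe > elk → go right; ewe > emu → go right. Place as right child of emu.
Insert fox: fox < rat → go left; fox > dog → go right; fox < hog → go left; fox > elk → go right; fox > emu → go right; fox > ewe → go right. Place as right child of ewe.
Insert doe: doe < rat → go left; doe < dog → go left; doe > cod → go right. Place as right child of cod.
Insert cow: cow < rat → go left; cow < dog → go left; cow > cod → go right; cow < doe → go left. Place as left child of doe.
Insert kit: kit < rat → go left; kit > dog → go right; kit > hog → go right; kit > jay → go right. Place as right child of jay.
Insert owl: owl < rat → go left; owl > dog → go right; owl > hog → go right; owl > jay → go right; owl > kit → go right. Place as right child of kit.
Insert ant: ant < rat → go left; ant < dog → go left; ant < cod → go left; ant < bee → go left. Place as left child of bee.

Delete jay (at most one child — splice it out).
After deletion, emu's left child: none.

none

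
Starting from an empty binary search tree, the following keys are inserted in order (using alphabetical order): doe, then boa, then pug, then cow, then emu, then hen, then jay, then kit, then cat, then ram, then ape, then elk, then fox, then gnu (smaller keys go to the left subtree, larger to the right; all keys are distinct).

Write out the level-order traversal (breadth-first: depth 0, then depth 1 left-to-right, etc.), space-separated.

doe: root
boa: left child of doe (depth 1)
pug: right child of doe (depth 1)
cow: right child of boa (depth 2)
emu: left child of pug (depth 2)
hen: right child of emu (depth 3)
jay: right child of hen (depth 4)
kit: right child of jay (depth 5)
cat: left child of cow (depth 3)
ram: right child of pug (depth 2)
ape: left child of boa (depth 2)
elk: left child of emu (depth 3)
fox: left child of hen (depth 4)
gnu: right child of fox (depth 5)

doe boa pug ape cow emu ram cat elk hen fox jay gnu kit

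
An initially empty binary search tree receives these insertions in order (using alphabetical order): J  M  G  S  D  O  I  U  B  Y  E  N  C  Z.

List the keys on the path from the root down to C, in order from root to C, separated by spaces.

Insert J: tree is empty, so J becomes the root.
Insert M: M > J → go right. Place as right child of J.
Insert G: G < J → go left. Place as left child of J.
Insert S: S > J → go right; S > M → go right. Place as right child of M.
Insert D: D < J → go left; D < G → go left. Place as left child of G.
Insert O: O > J → go right; O > M → go right; O < S → go left. Place as left child of S.
Insert I: I < J → go left; I > G → go right. Place as right child of G.
Insert U: U > J → go right; U > M → go right; U > S → go right. Place as right child of S.
Insert B: B < J → go left; B < G → go left; B < D → go left. Place as left child of D.
Insert Y: Y > J → go right; Y > M → go right; Y > S → go right; Y > U → go right. Place as right child of U.
Insert E: E < J → go left; E < G → go left; E > D → go right. Place as right child of D.
Insert N: N > J → go right; N > M → go right; N < S → go left; N < O → go left. Place as left child of O.
Insert C: C < J → go left; C < G → go left; C < D → go left; C > B → go right. Place as right child of B.
Insert Z: Z > J → go right; Z > M → go right; Z > S → go right; Z > U → go right; Z > Y → go right. Place as right child of Y.

J G D B C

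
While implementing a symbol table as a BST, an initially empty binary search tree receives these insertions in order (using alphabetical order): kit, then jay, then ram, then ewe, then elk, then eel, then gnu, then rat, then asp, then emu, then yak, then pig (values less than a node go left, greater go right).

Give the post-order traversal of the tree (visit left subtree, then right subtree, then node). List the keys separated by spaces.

asp eel emu elk gnu ewe jay pig yak rat ram kit

kit: root
jay: left child of kit (depth 1)
ram: right child of kit (depth 1)
ewe: left child of jay (depth 2)
elk: left child of ewe (depth 3)
eel: left child of elk (depth 4)
gnu: right child of ewe (depth 3)
rat: right child of ram (depth 2)
asp: left child of eel (depth 5)
emu: right child of elk (depth 4)
yak: right child of rat (depth 3)
pig: left child of ram (depth 2)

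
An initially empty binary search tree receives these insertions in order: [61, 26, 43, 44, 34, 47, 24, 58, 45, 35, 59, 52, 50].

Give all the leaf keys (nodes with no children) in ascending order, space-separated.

Insert 61: tree is empty, so 61 becomes the root.
Insert 26: 26 < 61 → go left. Place as left child of 61.
Insert 43: 43 < 61 → go left; 43 > 26 → go right. Place as right child of 26.
Insert 44: 44 < 61 → go left; 44 > 26 → go right; 44 > 43 → go right. Place as right child of 43.
Insert 34: 34 < 61 → go left; 34 > 26 → go right; 34 < 43 → go left. Place as left child of 43.
Insert 47: 47 < 61 → go left; 47 > 26 → go right; 47 > 43 → go right; 47 > 44 → go right. Place as right child of 44.
Insert 24: 24 < 61 → go left; 24 < 26 → go left. Place as left child of 26.
Insert 58: 58 < 61 → go left; 58 > 26 → go right; 58 > 43 → go right; 58 > 44 → go right; 58 > 47 → go right. Place as right child of 47.
Insert 45: 45 < 61 → go left; 45 > 26 → go right; 45 > 43 → go right; 45 > 44 → go right; 45 < 47 → go left. Place as left child of 47.
Insert 35: 35 < 61 → go left; 35 > 26 → go right; 35 < 43 → go left; 35 > 34 → go right. Place as right child of 34.
Insert 59: 59 < 61 → go left; 59 > 26 → go right; 59 > 43 → go right; 59 > 44 → go right; 59 > 47 → go right; 59 > 58 → go right. Place as right child of 58.
Insert 52: 52 < 61 → go left; 52 > 26 → go right; 52 > 43 → go right; 52 > 44 → go right; 52 > 47 → go right; 52 < 58 → go left. Place as left child of 58.
Insert 50: 50 < 61 → go left; 50 > 26 → go right; 50 > 43 → go right; 50 > 44 → go right; 50 > 47 → go right; 50 < 58 → go left; 50 < 52 → go left. Place as left child of 52.

24 35 45 50 59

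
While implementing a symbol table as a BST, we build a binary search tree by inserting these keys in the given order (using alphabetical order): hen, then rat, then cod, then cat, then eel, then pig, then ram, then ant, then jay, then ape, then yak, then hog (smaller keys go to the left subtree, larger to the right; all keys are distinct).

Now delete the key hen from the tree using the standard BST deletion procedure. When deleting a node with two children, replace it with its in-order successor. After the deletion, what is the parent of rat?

hog

Insert hen: tree is empty, so hen becomes the root.
Insert rat: rat > hen → go right. Place as right child of hen.
Insert cod: cod < hen → go left. Place as left child of hen.
Insert cat: cat < hen → go left; cat < cod → go left. Place as left child of cod.
Insert eel: eel < hen → go left; eel > cod → go right. Place as right child of cod.
Insert pig: pig > hen → go right; pig < rat → go left. Place as left child of rat.
Insert ram: ram > hen → go right; ram < rat → go left; ram > pig → go right. Place as right child of pig.
Insert ant: ant < hen → go left; ant < cod → go left; ant < cat → go left. Place as left child of cat.
Insert jay: jay > hen → go right; jay < rat → go left; jay < pig → go left. Place as left child of pig.
Insert ape: ape < hen → go left; ape < cod → go left; ape < cat → go left; ape > ant → go right. Place as right child of ant.
Insert yak: yak > hen → go right; yak > rat → go right. Place as right child of rat.
Insert hog: hog > hen → go right; hog < rat → go left; hog < pig → go left; hog < jay → go left. Place as left child of jay.

Delete hen (two children — replace with in-order successor).
After deletion, rat's parent is hog.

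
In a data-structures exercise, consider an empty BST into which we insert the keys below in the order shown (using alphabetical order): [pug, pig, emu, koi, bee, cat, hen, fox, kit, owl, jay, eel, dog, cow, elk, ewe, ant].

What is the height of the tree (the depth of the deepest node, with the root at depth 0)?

7

Insert pug: tree is empty, so pug becomes the root.
Insert pig: pig < pug → go left. Place as left child of pug.
Insert emu: emu < pug → go left; emu < pig → go left. Place as left child of pig.
Insert koi: koi < pug → go left; koi < pig → go left; koi > emu → go right. Place as right child of emu.
Insert bee: bee < pug → go left; bee < pig → go left; bee < emu → go left. Place as left child of emu.
Insert cat: cat < pug → go left; cat < pig → go left; cat < emu → go left; cat > bee → go right. Place as right child of bee.
Insert hen: hen < pug → go left; hen < pig → go left; hen > emu → go right; hen < koi → go left. Place as left child of koi.
Insert fox: fox < pug → go left; fox < pig → go left; fox > emu → go right; fox < koi → go left; fox < hen → go left. Place as left child of hen.
Insert kit: kit < pug → go left; kit < pig → go left; kit > emu → go right; kit < koi → go left; kit > hen → go right. Place as right child of hen.
Insert owl: owl < pug → go left; owl < pig → go left; owl > emu → go right; owl > koi → go right. Place as right child of koi.
Insert jay: jay < pug → go left; jay < pig → go left; jay > emu → go right; jay < koi → go left; jay > hen → go right; jay < kit → go left. Place as left child of kit.
Insert eel: eel < pug → go left; eel < pig → go left; eel < emu → go left; eel > bee → go right; eel > cat → go right. Place as right child of cat.
Insert dog: dog < pug → go left; dog < pig → go left; dog < emu → go left; dog > bee → go right; dog > cat → go right; dog < eel → go left. Place as left child of eel.
Insert cow: cow < pug → go left; cow < pig → go left; cow < emu → go left; cow > bee → go right; cow > cat → go right; cow < eel → go left; cow < dog → go left. Place as left child of dog.
Insert elk: elk < pug → go left; elk < pig → go left; elk < emu → go left; elk > bee → go right; elk > cat → go right; elk > eel → go right. Place as right child of eel.
Insert ewe: ewe < pug → go left; ewe < pig → go left; ewe > emu → go right; ewe < koi → go left; ewe < hen → go left; ewe < fox → go left. Place as left child of fox.
Insert ant: ant < pug → go left; ant < pig → go left; ant < emu → go left; ant < bee → go left. Place as left child of bee.

The deepest node is cow at depth 7.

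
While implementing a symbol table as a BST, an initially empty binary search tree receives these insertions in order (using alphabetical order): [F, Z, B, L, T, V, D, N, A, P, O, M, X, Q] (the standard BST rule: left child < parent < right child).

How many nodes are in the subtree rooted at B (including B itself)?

Resulting structure (node: left, right):
  F: L=B, R=Z
  Z: L=L, R=–
  B: L=A, R=D
  L: L=–, R=T
  T: L=N, R=V
  V: L=–, R=X
  D: L=–, R=–
  N: L=M, R=P
  A: L=–, R=–
  P: L=O, R=Q
  O: L=–, R=–
  M: L=–, R=–
  X: L=–, R=–
  Q: L=–, R=–

Subtree rooted at B contains: B, A, D — 3 nodes.

3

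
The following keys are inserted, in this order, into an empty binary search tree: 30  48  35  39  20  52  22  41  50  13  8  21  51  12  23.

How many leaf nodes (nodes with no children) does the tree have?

30: root
48: right child of 30 (depth 1)
35: left child of 48 (depth 2)
39: right child of 35 (depth 3)
20: left child of 30 (depth 1)
52: right child of 48 (depth 2)
22: right child of 20 (depth 2)
41: right child of 39 (depth 4)
50: left child of 52 (depth 3)
13: left child of 20 (depth 2)
8: left child of 13 (depth 3)
21: left child of 22 (depth 3)
51: right child of 50 (depth 4)
12: right child of 8 (depth 4)
23: right child of 22 (depth 3)

Leaves: 12, 21, 23, 41, 51 — 5 in total.

5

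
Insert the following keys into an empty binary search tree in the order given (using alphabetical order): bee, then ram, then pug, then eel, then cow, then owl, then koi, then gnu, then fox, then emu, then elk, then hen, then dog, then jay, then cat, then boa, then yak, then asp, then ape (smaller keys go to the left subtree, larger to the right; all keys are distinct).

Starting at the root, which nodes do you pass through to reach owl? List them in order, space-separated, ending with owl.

bee ram pug eel owl

bee: root
ram: right child of bee (depth 1)
pug: left child of ram (depth 2)
eel: left child of pug (depth 3)
cow: left child of eel (depth 4)
owl: right child of eel (depth 4)
koi: left child of owl (depth 5)
gnu: left child of koi (depth 6)
fox: left child of gnu (depth 7)
emu: left child of fox (depth 8)
elk: left child of emu (depth 9)
hen: right child of gnu (depth 7)
dog: right child of cow (depth 5)
jay: right child of hen (depth 8)
cat: left child of cow (depth 5)
boa: left child of cat (depth 6)
yak: right child of ram (depth 2)
asp: left child of bee (depth 1)
ape: left child of asp (depth 2)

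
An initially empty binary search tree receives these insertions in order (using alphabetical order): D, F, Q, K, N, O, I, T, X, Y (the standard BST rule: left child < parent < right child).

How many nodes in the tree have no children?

3

Insert D: tree is empty, so D becomes the root.
Insert F: F > D → go right. Place as right child of D.
Insert Q: Q > D → go right; Q > F → go right. Place as right child of F.
Insert K: K > D → go right; K > F → go right; K < Q → go left. Place as left child of Q.
Insert N: N > D → go right; N > F → go right; N < Q → go left; N > K → go right. Place as right child of K.
Insert O: O > D → go right; O > F → go right; O < Q → go left; O > K → go right; O > N → go right. Place as right child of N.
Insert I: I > D → go right; I > F → go right; I < Q → go left; I < K → go left. Place as left child of K.
Insert T: T > D → go right; T > F → go right; T > Q → go right. Place as right child of Q.
Insert X: X > D → go right; X > F → go right; X > Q → go right; X > T → go right. Place as right child of T.
Insert Y: Y > D → go right; Y > F → go right; Y > Q → go right; Y > T → go right; Y > X → go right. Place as right child of X.

Leaves: I, O, Y — 3 in total.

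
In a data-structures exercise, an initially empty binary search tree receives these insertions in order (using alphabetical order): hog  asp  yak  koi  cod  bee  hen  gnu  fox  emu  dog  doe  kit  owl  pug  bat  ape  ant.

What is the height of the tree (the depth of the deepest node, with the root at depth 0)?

8

hog: root
asp: left child of hog (depth 1)
yak: right child of hog (depth 1)
koi: left child of yak (depth 2)
cod: right child of asp (depth 2)
bee: left child of cod (depth 3)
hen: right child of cod (depth 3)
gnu: left child of hen (depth 4)
fox: left child of gnu (depth 5)
emu: left child of fox (depth 6)
dog: left child of emu (depth 7)
doe: left child of dog (depth 8)
kit: left child of koi (depth 3)
owl: right child of koi (depth 3)
pug: right child of owl (depth 4)
bat: left child of bee (depth 4)
ape: left child of asp (depth 2)
ant: left child of ape (depth 3)

The deepest node is doe at depth 8.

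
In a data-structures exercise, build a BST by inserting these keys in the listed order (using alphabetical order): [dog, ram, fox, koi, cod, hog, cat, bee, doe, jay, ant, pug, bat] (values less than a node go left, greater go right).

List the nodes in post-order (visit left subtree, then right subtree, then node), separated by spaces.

bat ant bee cat doe cod jay hog pug koi fox ram dog

dog: root
ram: right child of dog (depth 1)
fox: left child of ram (depth 2)
koi: right child of fox (depth 3)
cod: left child of dog (depth 1)
hog: left child of koi (depth 4)
cat: left child of cod (depth 2)
bee: left child of cat (depth 3)
doe: right child of cod (depth 2)
jay: right child of hog (depth 5)
ant: left child of bee (depth 4)
pug: right child of koi (depth 4)
bat: right child of ant (depth 5)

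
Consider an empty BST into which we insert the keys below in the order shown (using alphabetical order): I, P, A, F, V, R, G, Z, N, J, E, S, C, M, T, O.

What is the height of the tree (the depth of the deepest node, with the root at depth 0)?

Resulting structure (node: left, right):
  I: L=A, R=P
  P: L=N, R=V
  A: L=–, R=F
  F: L=E, R=G
  V: L=R, R=Z
  R: L=–, R=S
  G: L=–, R=–
  Z: L=–, R=–
  N: L=J, R=O
  J: L=–, R=M
  E: L=C, R=–
  S: L=–, R=T
  C: L=–, R=–
  M: L=–, R=–
  T: L=–, R=–
  O: L=–, R=–

The deepest node is T at depth 5.

5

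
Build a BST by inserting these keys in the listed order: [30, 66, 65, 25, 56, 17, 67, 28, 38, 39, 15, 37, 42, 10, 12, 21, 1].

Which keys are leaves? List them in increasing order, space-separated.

30: root
66: right child of 30 (depth 1)
65: left child of 66 (depth 2)
25: left child of 30 (depth 1)
56: left child of 65 (depth 3)
17: left child of 25 (depth 2)
67: right child of 66 (depth 2)
28: right child of 25 (depth 2)
38: left child of 56 (depth 4)
39: right child of 38 (depth 5)
15: left child of 17 (depth 3)
37: left child of 38 (depth 5)
42: right child of 39 (depth 6)
10: left child of 15 (depth 4)
12: right child of 10 (depth 5)
21: right child of 17 (depth 3)
1: left child of 10 (depth 5)

1 12 21 28 37 42 67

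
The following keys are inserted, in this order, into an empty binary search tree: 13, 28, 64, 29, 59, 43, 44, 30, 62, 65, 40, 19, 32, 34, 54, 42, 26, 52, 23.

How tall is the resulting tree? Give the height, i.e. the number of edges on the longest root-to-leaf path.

Insert 13: tree is empty, so 13 becomes the root.
Insert 28: 28 > 13 → go right. Place as right child of 13.
Insert 64: 64 > 13 → go right; 64 > 28 → go right. Place as right child of 28.
Insert 29: 29 > 13 → go right; 29 > 28 → go right; 29 < 64 → go left. Place as left child of 64.
Insert 59: 59 > 13 → go right; 59 > 28 → go right; 59 < 64 → go left; 59 > 29 → go right. Place as right child of 29.
Insert 43: 43 > 13 → go right; 43 > 28 → go right; 43 < 64 → go left; 43 > 29 → go right; 43 < 59 → go left. Place as left child of 59.
Insert 44: 44 > 13 → go right; 44 > 28 → go right; 44 < 64 → go left; 44 > 29 → go right; 44 < 59 → go left; 44 > 43 → go right. Place as right child of 43.
Insert 30: 30 > 13 → go right; 30 > 28 → go right; 30 < 64 → go left; 30 > 29 → go right; 30 < 59 → go left; 30 < 43 → go left. Place as left child of 43.
Insert 62: 62 > 13 → go right; 62 > 28 → go right; 62 < 64 → go left; 62 > 29 → go right; 62 > 59 → go right. Place as right child of 59.
Insert 65: 65 > 13 → go right; 65 > 28 → go right; 65 > 64 → go right. Place as right child of 64.
Insert 40: 40 > 13 → go right; 40 > 28 → go right; 40 < 64 → go left; 40 > 29 → go right; 40 < 59 → go left; 40 < 43 → go left; 40 > 30 → go right. Place as right child of 30.
Insert 19: 19 > 13 → go right; 19 < 28 → go left. Place as left child of 28.
Insert 32: 32 > 13 → go right; 32 > 28 → go right; 32 < 64 → go left; 32 > 29 → go right; 32 < 59 → go left; 32 < 43 → go left; 32 > 30 → go right; 32 < 40 → go left. Place as left child of 40.
Insert 34: 34 > 13 → go right; 34 > 28 → go right; 34 < 64 → go left; 34 > 29 → go right; 34 < 59 → go left; 34 < 43 → go left; 34 > 30 → go right; 34 < 40 → go left; 34 > 32 → go right. Place as right child of 32.
Insert 54: 54 > 13 → go right; 54 > 28 → go right; 54 < 64 → go left; 54 > 29 → go right; 54 < 59 → go left; 54 > 43 → go right; 54 > 44 → go right. Place as right child of 44.
Insert 42: 42 > 13 → go right; 42 > 28 → go right; 42 < 64 → go left; 42 > 29 → go right; 42 < 59 → go left; 42 < 43 → go left; 42 > 30 → go right; 42 > 40 → go right. Place as right child of 40.
Insert 26: 26 > 13 → go right; 26 < 28 → go left; 26 > 19 → go right. Place as right child of 19.
Insert 52: 52 > 13 → go right; 52 > 28 → go right; 52 < 64 → go left; 52 > 29 → go right; 52 < 59 → go left; 52 > 43 → go right; 52 > 44 → go right; 52 < 54 → go left. Place as left child of 54.
Insert 23: 23 > 13 → go right; 23 < 28 → go left; 23 > 19 → go right; 23 < 26 → go left. Place as left child of 26.

The deepest node is 34 at depth 9.

9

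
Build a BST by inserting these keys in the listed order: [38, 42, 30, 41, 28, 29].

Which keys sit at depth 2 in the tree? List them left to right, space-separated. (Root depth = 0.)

38: root
42: right child of 38 (depth 1)
30: left child of 38 (depth 1)
41: left child of 42 (depth 2)
28: left child of 30 (depth 2)
29: right child of 28 (depth 3)

28 41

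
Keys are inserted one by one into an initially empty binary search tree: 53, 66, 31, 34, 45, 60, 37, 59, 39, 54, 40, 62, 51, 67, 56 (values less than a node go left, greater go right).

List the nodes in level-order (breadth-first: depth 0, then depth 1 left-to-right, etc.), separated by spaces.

Insert 53: tree is empty, so 53 becomes the root.
Insert 66: 66 > 53 → go right. Place as right child of 53.
Insert 31: 31 < 53 → go left. Place as left child of 53.
Insert 34: 34 < 53 → go left; 34 > 31 → go right. Place as right child of 31.
Insert 45: 45 < 53 → go left; 45 > 31 → go right; 45 > 34 → go right. Place as right child of 34.
Insert 60: 60 > 53 → go right; 60 < 66 → go left. Place as left child of 66.
Insert 37: 37 < 53 → go left; 37 > 31 → go right; 37 > 34 → go right; 37 < 45 → go left. Place as left child of 45.
Insert 59: 59 > 53 → go right; 59 < 66 → go left; 59 < 60 → go left. Place as left child of 60.
Insert 39: 39 < 53 → go left; 39 > 31 → go right; 39 > 34 → go right; 39 < 45 → go left; 39 > 37 → go right. Place as right child of 37.
Insert 54: 54 > 53 → go right; 54 < 66 → go left; 54 < 60 → go left; 54 < 59 → go left. Place as left child of 59.
Insert 40: 40 < 53 → go left; 40 > 31 → go right; 40 > 34 → go right; 40 < 45 → go left; 40 > 37 → go right; 40 > 39 → go right. Place as right child of 39.
Insert 62: 62 > 53 → go right; 62 < 66 → go left; 62 > 60 → go right. Place as right child of 60.
Insert 51: 51 < 53 → go left; 51 > 31 → go right; 51 > 34 → go right; 51 > 45 → go right. Place as right child of 45.
Insert 67: 67 > 53 → go right; 67 > 66 → go right. Place as right child of 66.
Insert 56: 56 > 53 → go right; 56 < 66 → go left; 56 < 60 → go left; 56 < 59 → go left; 56 > 54 → go right. Place as right child of 54.

53 31 66 34 60 67 45 59 62 37 51 54 39 56 40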